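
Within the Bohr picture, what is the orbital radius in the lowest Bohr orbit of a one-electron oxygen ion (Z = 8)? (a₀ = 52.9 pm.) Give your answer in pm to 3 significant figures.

r_n = n²a₀/Z = 1² × 52.9 / 8
    = 1 × 52.9 / 8 = 6.61 pm

6.61 pm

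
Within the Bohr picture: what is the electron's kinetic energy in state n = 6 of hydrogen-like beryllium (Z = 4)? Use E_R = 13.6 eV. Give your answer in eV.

For a Coulomb orbit the virial theorem gives K = −E_n.
E_n = −E_R·Z²/n², so K = E_R·Z²/n² = 13.6 × 4²/6² = 6.04 eV

6.04 eV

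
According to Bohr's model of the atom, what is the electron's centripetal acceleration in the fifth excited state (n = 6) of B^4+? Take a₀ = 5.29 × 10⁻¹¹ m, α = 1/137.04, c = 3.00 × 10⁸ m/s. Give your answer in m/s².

r = n²a₀/Z = 3.81 × 10⁻¹⁰ m, v = Zαc/n = 1.82 × 10⁶ m/s
a = v²/r = (1.82 × 10⁶)² / 3.81 × 10⁻¹⁰ = 8.74 × 10²¹ m/s²

8.74 × 10²¹ m/s²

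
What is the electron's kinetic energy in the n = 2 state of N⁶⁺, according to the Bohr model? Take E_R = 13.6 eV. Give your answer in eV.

167 eV

For a Coulomb orbit the virial theorem gives K = −E_n.
E_n = −E_R·Z²/n², so K = E_R·Z²/n² = 13.6 × 7²/2² = 167 eV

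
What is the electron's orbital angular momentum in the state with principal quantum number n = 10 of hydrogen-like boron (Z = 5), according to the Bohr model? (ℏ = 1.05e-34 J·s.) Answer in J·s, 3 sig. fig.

1.05e-33 J·s

L_n = nℏ = 10 × 1.05e-34 = 1.05e-33 J·s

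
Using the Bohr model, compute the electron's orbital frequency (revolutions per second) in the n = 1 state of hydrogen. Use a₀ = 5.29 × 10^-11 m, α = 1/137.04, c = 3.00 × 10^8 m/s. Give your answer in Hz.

r = n²a₀/Z = 5.29 × 10^-11 m, v = Zαc/n = 2.19 × 10^6 m/s
f = v/(2πr) = 6.59 × 10^15 Hz

6.59 × 10^15 Hz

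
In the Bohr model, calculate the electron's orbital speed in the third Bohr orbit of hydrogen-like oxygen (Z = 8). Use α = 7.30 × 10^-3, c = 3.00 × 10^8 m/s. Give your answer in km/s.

v_n = Zαc/n = 8 × 0.00730 × 3.00 × 10^8 / 3
    = 5840 km/s

5840 km/s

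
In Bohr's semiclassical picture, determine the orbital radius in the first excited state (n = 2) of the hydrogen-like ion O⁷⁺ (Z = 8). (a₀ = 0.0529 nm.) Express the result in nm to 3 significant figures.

r_n = n²a₀/Z = 2² × 0.0529 / 8
    = 4 × 0.0529 / 8 = 0.0265 nm

0.0265 nm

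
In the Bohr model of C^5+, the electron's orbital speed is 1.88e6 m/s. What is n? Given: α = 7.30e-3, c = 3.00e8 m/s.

v_n = Zαc/n ⇒ n = Zαc/v = 6 × 0.00730 × 3.00e8 / 1.88e6 ≈ 6.99
n = 7

7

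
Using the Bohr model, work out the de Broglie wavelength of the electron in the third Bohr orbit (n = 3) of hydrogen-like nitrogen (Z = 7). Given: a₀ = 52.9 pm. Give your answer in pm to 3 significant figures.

The Bohr quantisation condition is nλ = 2πr_n.
r_n = n²a₀/Z = 68.0 pm
λ = 2πr_n/n = 2π·68.0/3 = 142 pm

142 pm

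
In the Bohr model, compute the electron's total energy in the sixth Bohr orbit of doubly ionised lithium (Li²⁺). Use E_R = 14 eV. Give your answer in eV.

E_n = −E_R·Z²/n² = −14 × 3²/6² = -3.5 eV

-3.5 eV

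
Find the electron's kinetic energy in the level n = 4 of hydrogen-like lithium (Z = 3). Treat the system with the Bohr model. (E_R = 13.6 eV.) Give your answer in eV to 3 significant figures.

7.65 eV

For a Coulomb orbit the virial theorem gives K = −E_n.
E_n = −E_R·Z²/n², so K = E_R·Z²/n² = 13.6 × 3²/4² = 7.65 eV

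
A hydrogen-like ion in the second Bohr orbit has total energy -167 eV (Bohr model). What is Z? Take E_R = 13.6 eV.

E_n = −E_R Z²/n² ⇒ Z² = −E_n n²/E_R = 167 × 2² / 13.6 ≈ 49.12
Z = 7

7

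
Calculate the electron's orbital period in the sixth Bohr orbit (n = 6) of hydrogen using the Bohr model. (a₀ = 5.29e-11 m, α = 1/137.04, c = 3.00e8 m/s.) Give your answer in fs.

r = n²a₀/Z = 6²·5.29e-11/1 = 1.90e-9 m
v = Zαc/n = 1·0.00730·3.00e8/6 = 3.65e5 m/s
T = 2πr/v = 3.28e-14 s = 32.8 fs

32.8 fs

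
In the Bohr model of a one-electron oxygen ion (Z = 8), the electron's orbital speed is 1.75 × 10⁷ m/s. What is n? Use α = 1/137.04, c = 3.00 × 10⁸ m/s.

1

v_n = Zαc/n ⇒ n = Zαc/v = 8 × 0.00730 × 3.00 × 10⁸ / 1.75 × 10⁷ ≈ 1.00
n = 1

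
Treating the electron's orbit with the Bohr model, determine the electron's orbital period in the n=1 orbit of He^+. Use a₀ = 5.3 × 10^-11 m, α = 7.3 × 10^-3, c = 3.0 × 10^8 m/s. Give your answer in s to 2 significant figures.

3.8 × 10^-17 s

r = n²a₀/Z = 1²·5.3 × 10^-11/2 = 2.6 × 10^-11 m
v = Zαc/n = 2·0.0073·3.0 × 10^8/1 = 4.4 × 10^6 m/s
T = 2πr/v = 3.8 × 10^-17 s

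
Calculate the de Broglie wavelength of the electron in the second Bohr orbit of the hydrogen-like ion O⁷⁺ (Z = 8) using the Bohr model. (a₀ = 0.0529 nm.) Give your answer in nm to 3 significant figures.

0.0831 nm

The Bohr quantisation condition is nλ = 2πr_n.
r_n = n²a₀/Z = 0.0265 nm
λ = 2πr_n/n = 2π·0.0265/2 = 0.0831 nm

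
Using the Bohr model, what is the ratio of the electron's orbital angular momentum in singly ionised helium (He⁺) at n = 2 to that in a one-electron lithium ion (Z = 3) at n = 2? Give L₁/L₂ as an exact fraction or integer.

1

L = nℏ is independent of Z.
L₁/L₂ = n₁/n₂ = 2/2 = 1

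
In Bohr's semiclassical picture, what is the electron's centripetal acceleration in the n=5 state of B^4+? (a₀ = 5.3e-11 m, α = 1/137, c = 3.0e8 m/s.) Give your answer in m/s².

1.8e22 m/s²

r = n²a₀/Z = 2.6e-10 m, v = Zαc/n = 2.2e6 m/s
a = v²/r = (2.2e6)² / 2.6e-10 = 1.8e22 m/s²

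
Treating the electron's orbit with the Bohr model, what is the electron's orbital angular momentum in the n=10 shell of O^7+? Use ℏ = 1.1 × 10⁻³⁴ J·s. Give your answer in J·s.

L_n = nℏ = 10 × 1.1 × 10⁻³⁴ = 1.1 × 10⁻³³ J·s

1.1 × 10⁻³³ J·s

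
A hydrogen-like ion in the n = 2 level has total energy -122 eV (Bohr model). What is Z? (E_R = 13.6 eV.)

6

E_n = −E_R Z²/n² ⇒ Z² = −E_n n²/E_R = 122 × 2² / 13.6 ≈ 35.88
Z = 6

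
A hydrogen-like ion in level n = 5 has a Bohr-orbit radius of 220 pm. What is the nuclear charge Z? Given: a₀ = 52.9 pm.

r_n = n²a₀/Z ⇒ Z = n²a₀/r = 5² × 52.9 / 220 ≈ 6.01
Z = 6

6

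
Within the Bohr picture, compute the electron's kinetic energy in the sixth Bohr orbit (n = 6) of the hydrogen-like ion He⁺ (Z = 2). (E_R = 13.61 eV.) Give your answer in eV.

1.512 eV

For a Coulomb orbit the virial theorem gives K = −E_n.
E_n = −E_R·Z²/n², so K = E_R·Z²/n² = 13.61 × 2²/6² = 1.512 eV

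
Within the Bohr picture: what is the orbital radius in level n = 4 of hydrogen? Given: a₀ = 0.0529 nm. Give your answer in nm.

0.846 nm

r_n = n²a₀/Z = 4² × 0.0529 / 1
    = 16 × 0.0529 / 1 = 0.846 nm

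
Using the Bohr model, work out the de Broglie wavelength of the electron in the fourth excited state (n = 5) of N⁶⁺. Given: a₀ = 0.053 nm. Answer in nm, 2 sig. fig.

0.24 nm

The Bohr quantisation condition is nλ = 2πr_n.
r_n = n²a₀/Z = 0.19 nm
λ = 2πr_n/n = 2π·0.19/5 = 0.24 nm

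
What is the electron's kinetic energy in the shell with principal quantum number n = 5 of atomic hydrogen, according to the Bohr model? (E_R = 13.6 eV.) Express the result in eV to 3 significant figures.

0.544 eV

For a Coulomb orbit the virial theorem gives K = −E_n.
E_n = −E_R·Z²/n², so K = E_R·Z²/n² = 13.6 × 1²/5² = 0.544 eV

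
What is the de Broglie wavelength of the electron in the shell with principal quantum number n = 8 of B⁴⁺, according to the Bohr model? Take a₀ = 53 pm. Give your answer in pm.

The Bohr quantisation condition is nλ = 2πr_n.
r_n = n²a₀/Z = 680 pm
λ = 2πr_n/n = 2π·680/8 = 530 pm

530 pm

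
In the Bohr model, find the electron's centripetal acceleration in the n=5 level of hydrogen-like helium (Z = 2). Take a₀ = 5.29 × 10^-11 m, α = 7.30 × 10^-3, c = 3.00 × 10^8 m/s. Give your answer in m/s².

1.16 × 10^21 m/s²

r = n²a₀/Z = 6.61 × 10^-10 m, v = Zαc/n = 8.76 × 10^5 m/s
a = v²/r = (8.76 × 10^5)² / 6.61 × 10^-10 = 1.16 × 10^21 m/s²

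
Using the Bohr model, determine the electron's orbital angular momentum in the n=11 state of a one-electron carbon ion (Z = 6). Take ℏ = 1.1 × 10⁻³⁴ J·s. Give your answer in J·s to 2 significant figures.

L_n = nℏ = 11 × 1.1 × 10⁻³⁴ = 1.2 × 10⁻³³ J·s

1.2 × 10⁻³³ J·s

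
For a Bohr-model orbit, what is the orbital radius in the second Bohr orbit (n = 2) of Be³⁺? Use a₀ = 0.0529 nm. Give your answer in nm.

r_n = n²a₀/Z = 2² × 0.0529 / 4
    = 4 × 0.0529 / 4 = 0.0529 nm

0.0529 nm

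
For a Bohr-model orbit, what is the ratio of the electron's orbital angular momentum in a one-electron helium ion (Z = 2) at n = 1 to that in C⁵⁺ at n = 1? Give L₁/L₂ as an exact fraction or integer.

L = nℏ is independent of Z.
L₁/L₂ = n₁/n₂ = 1/1 = 1

1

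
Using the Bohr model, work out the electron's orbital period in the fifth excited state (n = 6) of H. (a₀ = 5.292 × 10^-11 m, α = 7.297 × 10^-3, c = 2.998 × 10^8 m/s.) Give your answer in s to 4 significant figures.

r = n²a₀/Z = 6²·5.292 × 10^-11/1 = 1.905 × 10^-9 m
v = Zαc/n = 1·0.007297·2.998 × 10^8/6 = 3.646 × 10^5 m/s
T = 2πr/v = 3.283 × 10^-14 s

3.283 × 10^-14 s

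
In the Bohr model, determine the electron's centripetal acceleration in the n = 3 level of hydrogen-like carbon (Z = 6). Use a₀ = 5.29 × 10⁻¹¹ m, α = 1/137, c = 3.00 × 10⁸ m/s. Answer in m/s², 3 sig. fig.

2.42 × 10²³ m/s²

r = n²a₀/Z = 7.94 × 10⁻¹¹ m, v = Zαc/n = 4.38 × 10⁶ m/s
a = v²/r = (4.38 × 10⁶)² / 7.94 × 10⁻¹¹ = 2.42 × 10²³ m/s²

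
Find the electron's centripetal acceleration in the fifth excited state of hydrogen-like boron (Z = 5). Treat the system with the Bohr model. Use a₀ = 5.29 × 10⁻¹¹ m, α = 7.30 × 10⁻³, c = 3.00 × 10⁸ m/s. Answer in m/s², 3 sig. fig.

8.74 × 10²¹ m/s²

r = n²a₀/Z = 3.81 × 10⁻¹⁰ m, v = Zαc/n = 1.82 × 10⁶ m/s
a = v²/r = (1.82 × 10⁶)² / 3.81 × 10⁻¹⁰ = 8.74 × 10²¹ m/s²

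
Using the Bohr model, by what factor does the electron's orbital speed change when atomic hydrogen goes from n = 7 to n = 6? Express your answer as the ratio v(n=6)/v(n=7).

7/6

v ∝ Z^1 · n^-1; with Z fixed, v ∝ n^-1.
v(n=6)/v(n=7) = (6/7)^-1 = 7/6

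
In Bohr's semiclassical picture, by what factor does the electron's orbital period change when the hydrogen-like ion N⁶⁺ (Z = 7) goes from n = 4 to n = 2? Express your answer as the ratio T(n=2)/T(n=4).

1/8

T ∝ Z^-2 · n^3; with Z fixed, T ∝ n^3.
T(n=2)/T(n=4) = (2/4)^3 = 1/8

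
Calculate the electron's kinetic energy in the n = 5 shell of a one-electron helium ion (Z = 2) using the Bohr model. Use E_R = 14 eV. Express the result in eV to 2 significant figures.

2.2 eV

For a Coulomb orbit the virial theorem gives K = −E_n.
E_n = −E_R·Z²/n², so K = E_R·Z²/n² = 14 × 2²/5² = 2.2 eV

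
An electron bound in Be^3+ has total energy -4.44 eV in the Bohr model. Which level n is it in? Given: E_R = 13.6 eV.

E_n = −E_R Z²/n² ⇒ n² = E_R Z²/(−E_n) = 13.6 × 4² / 4.44 ≈ 49.01
n = 7

7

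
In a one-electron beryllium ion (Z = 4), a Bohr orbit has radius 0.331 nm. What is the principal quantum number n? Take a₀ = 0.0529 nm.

5

r_n = n²a₀/Z ⇒ n² = rZ/a₀ = 0.331 × 4 / 0.0529 ≈ 25.03
n = 5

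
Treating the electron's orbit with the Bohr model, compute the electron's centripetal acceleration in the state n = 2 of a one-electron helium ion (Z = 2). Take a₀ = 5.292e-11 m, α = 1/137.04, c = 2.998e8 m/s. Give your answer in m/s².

4.522e22 m/s²

r = n²a₀/Z = 1.058e-10 m, v = Zαc/n = 2.188e6 m/s
a = v²/r = (2.188e6)² / 1.058e-10 = 4.522e22 m/s²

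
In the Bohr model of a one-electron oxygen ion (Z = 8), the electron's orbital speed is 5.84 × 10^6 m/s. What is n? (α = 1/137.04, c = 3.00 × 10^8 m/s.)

v_n = Zαc/n ⇒ n = Zαc/v = 8 × 0.00730 × 3.00 × 10^8 / 5.84 × 10^6 ≈ 3.00
n = 3

3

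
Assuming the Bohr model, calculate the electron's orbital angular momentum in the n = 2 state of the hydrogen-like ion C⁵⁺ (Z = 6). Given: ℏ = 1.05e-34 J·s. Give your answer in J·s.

L_n = nℏ = 2 × 1.05e-34 = 2.10e-34 J·s

2.10e-34 J·s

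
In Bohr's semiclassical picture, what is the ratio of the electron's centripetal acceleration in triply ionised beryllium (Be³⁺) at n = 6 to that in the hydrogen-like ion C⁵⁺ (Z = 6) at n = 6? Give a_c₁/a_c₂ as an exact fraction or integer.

8/27

a_c ∝ Z^3 · n^-4
a_c₁/a_c₂ = (4/6)^3 · (6/6)^-4 = 8/27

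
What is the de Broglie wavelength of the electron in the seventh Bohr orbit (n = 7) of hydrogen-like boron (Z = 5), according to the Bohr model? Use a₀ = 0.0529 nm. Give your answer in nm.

0.465 nm

The Bohr quantisation condition is nλ = 2πr_n.
r_n = n²a₀/Z = 0.518 nm
λ = 2πr_n/n = 2π·0.518/7 = 0.465 nm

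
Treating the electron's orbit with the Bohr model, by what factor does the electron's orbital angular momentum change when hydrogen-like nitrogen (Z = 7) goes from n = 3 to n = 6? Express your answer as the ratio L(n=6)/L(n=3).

L = nℏ depends only on n, so L ∝ n.
L(n=6)/L(n=3) = (6/3)^1 = 2

2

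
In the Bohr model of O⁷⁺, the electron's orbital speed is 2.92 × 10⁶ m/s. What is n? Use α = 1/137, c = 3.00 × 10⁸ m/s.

v_n = Zαc/n ⇒ n = Zαc/v = 8 × 0.00730 × 3.00 × 10⁸ / 2.92 × 10⁶ ≈ 6.00
n = 6

6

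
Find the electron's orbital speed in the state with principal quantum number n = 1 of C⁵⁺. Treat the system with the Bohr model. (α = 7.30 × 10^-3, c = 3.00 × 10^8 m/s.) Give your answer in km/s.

v_n = Zαc/n = 6 × 0.00730 × 3.00 × 10^8 / 1
    = 1.31 × 10^4 km/s

1.31 × 10^4 km/s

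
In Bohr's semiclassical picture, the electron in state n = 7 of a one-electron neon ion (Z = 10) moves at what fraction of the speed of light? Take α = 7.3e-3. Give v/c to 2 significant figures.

0.010

v_n = Zαc/n, so v/c = Zα/n = 10 × 0.0073 / 7 = 0.010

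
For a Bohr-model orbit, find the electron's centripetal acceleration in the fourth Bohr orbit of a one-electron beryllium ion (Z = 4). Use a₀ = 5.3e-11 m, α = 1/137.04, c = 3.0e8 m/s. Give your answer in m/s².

2.3e22 m/s²

r = n²a₀/Z = 2.1e-10 m, v = Zαc/n = 2.2e6 m/s
a = v²/r = (2.2e6)² / 2.1e-10 = 2.3e22 m/s²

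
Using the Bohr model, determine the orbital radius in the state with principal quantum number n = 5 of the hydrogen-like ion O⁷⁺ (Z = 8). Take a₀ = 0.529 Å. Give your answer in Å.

1.65 Å

r_n = n²a₀/Z = 5² × 0.529 / 8
    = 25 × 0.529 / 8 = 1.65 Å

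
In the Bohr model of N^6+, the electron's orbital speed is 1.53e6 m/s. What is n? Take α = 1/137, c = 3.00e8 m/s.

v_n = Zαc/n ⇒ n = Zαc/v = 7 × 0.00730 × 3.00e8 / 1.53e6 ≈ 10.02
n = 10

10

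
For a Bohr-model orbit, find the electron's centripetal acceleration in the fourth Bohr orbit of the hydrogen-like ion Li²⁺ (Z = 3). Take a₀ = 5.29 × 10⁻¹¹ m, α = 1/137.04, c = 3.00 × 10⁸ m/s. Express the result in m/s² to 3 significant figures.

9.55 × 10²¹ m/s²

r = n²a₀/Z = 2.82 × 10⁻¹⁰ m, v = Zαc/n = 1.64 × 10⁶ m/s
a = v²/r = (1.64 × 10⁶)² / 2.82 × 10⁻¹⁰ = 9.55 × 10²¹ m/s²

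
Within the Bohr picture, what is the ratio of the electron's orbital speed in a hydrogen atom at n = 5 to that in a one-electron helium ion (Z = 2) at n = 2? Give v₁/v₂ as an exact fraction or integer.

v ∝ Z^1 · n^-1
v₁/v₂ = (1/2)^1 · (5/2)^-1 = 1/5

1/5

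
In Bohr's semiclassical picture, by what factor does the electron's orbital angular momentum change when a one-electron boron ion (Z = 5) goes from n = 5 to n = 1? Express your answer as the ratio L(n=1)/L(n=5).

L = nℏ depends only on n, so L ∝ n.
L(n=1)/L(n=5) = (1/5)^1 = 1/5

1/5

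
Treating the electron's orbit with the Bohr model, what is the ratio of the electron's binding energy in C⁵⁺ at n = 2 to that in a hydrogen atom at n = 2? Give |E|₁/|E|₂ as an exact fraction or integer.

|E| ∝ Z^2 · n^-2
|E|₁/|E|₂ = (6/1)^2 · (2/2)^-2 = 36

36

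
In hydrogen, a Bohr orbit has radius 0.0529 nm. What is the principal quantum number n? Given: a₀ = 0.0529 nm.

1

r_n = n²a₀/Z ⇒ n² = rZ/a₀ = 0.0529 × 1 / 0.0529 ≈ 1.00
n = 1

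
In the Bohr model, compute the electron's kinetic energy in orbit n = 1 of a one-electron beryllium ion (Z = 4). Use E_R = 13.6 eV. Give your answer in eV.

For a Coulomb orbit the virial theorem gives K = −E_n.
E_n = −E_R·Z²/n², so K = E_R·Z²/n² = 13.6 × 4²/1² = 218 eV

218 eV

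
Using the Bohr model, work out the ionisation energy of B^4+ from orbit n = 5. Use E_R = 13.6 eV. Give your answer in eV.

13.6 eV

E_n = −E_R·Z²/n² = −13.6 × 5²/5² eV = -13.6 eV
Ionisation energy = −E_n = 13.6 eV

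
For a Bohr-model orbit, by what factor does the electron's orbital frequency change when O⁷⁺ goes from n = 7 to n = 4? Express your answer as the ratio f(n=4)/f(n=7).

f ∝ Z^2 · n^-3; with Z fixed, f ∝ n^-3.
f(n=4)/f(n=7) = (4/7)^-3 = 343/64

343/64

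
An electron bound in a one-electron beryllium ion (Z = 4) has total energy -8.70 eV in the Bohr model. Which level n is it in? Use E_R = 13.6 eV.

5

E_n = −E_R Z²/n² ⇒ n² = E_R Z²/(−E_n) = 13.6 × 4² / 8.70 ≈ 25.01
n = 5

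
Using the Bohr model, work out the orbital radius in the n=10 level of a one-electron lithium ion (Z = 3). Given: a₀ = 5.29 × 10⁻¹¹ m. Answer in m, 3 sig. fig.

1.76 × 10⁻⁹ m

r_n = n²a₀/Z = 10² × 5.29 × 10⁻¹¹ / 3
    = 100 × 5.29 × 10⁻¹¹ / 3 = 1.76 × 10⁻⁹ m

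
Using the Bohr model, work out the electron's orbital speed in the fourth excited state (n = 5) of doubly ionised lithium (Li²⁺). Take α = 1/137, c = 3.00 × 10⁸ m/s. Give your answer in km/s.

1310 km/s

v_n = Zαc/n = 3 × 0.00730 × 3.00 × 10⁸ / 5
    = 1310 km/s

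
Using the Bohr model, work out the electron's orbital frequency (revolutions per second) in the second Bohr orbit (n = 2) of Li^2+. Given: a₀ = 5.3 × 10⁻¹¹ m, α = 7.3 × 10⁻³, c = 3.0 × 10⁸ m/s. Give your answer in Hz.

r = n²a₀/Z = 7.1 × 10⁻¹¹ m, v = Zαc/n = 3.3 × 10⁶ m/s
f = v/(2πr) = 7.4 × 10¹⁵ Hz

7.4 × 10¹⁵ Hz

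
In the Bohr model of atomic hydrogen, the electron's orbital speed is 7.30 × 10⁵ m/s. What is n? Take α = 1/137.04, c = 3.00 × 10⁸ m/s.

3

v_n = Zαc/n ⇒ n = Zαc/v = 1 × 0.00730 × 3.00 × 10⁸ / 7.30 × 10⁵ ≈ 3.00
n = 3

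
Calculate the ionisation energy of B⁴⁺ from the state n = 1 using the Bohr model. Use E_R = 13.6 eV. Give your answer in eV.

E_n = −E_R·Z²/n² = −13.6 × 5²/1² eV = -340 eV
Ionisation energy = −E_n = 340 eV

340 eV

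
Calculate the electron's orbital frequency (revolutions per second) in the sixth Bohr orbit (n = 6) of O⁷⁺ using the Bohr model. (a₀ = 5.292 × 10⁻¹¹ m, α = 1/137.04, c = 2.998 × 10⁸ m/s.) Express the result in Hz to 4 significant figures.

r = n²a₀/Z = 2.381 × 10⁻¹⁰ m, v = Zαc/n = 2.917 × 10⁶ m/s
f = v/(2πr) = 1.949 × 10¹⁵ Hz

1.949 × 10¹⁵ Hz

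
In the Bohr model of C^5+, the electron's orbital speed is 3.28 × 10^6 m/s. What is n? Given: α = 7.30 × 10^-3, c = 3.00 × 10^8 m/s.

4

v_n = Zαc/n ⇒ n = Zαc/v = 6 × 0.00730 × 3.00 × 10^8 / 3.28 × 10^6 ≈ 4.01
n = 4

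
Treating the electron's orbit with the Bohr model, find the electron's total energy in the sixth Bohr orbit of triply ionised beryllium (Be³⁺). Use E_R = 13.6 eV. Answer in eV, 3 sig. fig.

E_n = −E_R·Z²/n² = −13.6 × 4²/6² = -6.04 eV

-6.04 eV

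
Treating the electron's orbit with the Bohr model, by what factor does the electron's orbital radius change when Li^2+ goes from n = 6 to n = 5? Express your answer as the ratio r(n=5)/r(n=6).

25/36

r ∝ Z^-1 · n^2; with Z fixed, r ∝ n^2.
r(n=5)/r(n=6) = (5/6)^2 = 25/36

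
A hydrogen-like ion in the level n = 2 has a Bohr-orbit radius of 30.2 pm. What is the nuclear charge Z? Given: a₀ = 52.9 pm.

7

r_n = n²a₀/Z ⇒ Z = n²a₀/r = 2² × 52.9 / 30.2 ≈ 7.01
Z = 7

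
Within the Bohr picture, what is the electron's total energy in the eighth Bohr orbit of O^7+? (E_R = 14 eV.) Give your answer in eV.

-14 eV

E_n = −E_R·Z²/n² = −14 × 8²/8² = -14 eV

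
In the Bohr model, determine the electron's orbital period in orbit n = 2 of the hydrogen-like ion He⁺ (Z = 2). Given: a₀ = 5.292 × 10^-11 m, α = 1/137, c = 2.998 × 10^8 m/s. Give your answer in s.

r = n²a₀/Z = 2²·5.292 × 10^-11/2 = 1.058 × 10^-10 m
v = Zαc/n = 2·0.007299·2.998 × 10^8/2 = 2.188 × 10^6 m/s
T = 2πr/v = 3.039 × 10^-16 s

3.039 × 10^-16 s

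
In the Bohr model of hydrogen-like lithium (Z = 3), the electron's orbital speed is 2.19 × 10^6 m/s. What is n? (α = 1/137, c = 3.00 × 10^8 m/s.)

v_n = Zαc/n ⇒ n = Zαc/v = 3 × 0.00730 × 3.00 × 10^8 / 2.19 × 10^6 ≈ 3.00
n = 3

3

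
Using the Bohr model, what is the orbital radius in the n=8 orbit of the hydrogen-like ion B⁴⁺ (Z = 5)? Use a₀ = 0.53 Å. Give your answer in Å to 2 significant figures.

r_n = n²a₀/Z = 8² × 0.53 / 5
    = 64 × 0.53 / 5 = 6.8 Å

6.8 Å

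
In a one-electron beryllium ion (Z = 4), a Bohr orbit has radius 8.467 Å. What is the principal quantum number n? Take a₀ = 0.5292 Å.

8

r_n = n²a₀/Z ⇒ n² = rZ/a₀ = 8.467 × 4 / 0.5292 ≈ 64.00
n = 8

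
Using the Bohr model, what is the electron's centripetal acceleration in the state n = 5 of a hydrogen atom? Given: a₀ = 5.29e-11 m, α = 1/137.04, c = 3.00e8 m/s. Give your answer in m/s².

r = n²a₀/Z = 1.32e-9 m, v = Zαc/n = 4.38e5 m/s
a = v²/r = (4.38e5)² / 1.32e-9 = 1.45e20 m/s²

1.45e20 m/s²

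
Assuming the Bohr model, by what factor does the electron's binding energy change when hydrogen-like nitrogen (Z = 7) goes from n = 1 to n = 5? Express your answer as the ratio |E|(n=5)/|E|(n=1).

1/25

|E| ∝ Z^2 · n^-2; with Z fixed, |E| ∝ n^-2.
|E|(n=5)/|E|(n=1) = (5/1)^-2 = 1/25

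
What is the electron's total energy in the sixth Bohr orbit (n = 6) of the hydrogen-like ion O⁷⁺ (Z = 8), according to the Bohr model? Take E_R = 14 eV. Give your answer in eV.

E_n = −E_R·Z²/n² = −14 × 8²/6² = -25 eV

-25 eV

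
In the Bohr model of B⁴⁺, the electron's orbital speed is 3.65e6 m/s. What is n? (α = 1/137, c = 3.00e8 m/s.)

3

v_n = Zαc/n ⇒ n = Zαc/v = 5 × 0.00730 × 3.00e8 / 3.65e6 ≈ 3.00
n = 3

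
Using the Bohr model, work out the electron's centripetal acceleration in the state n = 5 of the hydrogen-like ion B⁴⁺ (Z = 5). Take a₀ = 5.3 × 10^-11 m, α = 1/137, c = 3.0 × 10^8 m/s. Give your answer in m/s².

r = n²a₀/Z = 2.6 × 10^-10 m, v = Zαc/n = 2.2 × 10^6 m/s
a = v²/r = (2.2 × 10^6)² / 2.6 × 10^-10 = 1.8 × 10^22 m/s²

1.8 × 10^22 m/s²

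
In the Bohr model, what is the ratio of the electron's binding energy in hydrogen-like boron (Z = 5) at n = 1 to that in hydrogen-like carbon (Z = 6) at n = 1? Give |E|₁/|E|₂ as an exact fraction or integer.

|E| ∝ Z^2 · n^-2
|E|₁/|E|₂ = (5/6)^2 · (1/1)^-2 = 25/36

25/36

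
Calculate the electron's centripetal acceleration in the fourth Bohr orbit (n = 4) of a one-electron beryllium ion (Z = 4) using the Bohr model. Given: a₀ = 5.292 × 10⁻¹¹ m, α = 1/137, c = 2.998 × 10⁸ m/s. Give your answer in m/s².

r = n²a₀/Z = 2.117 × 10⁻¹⁰ m, v = Zαc/n = 2.188 × 10⁶ m/s
a = v²/r = (2.188 × 10⁶)² / 2.117 × 10⁻¹⁰ = 2.262 × 10²² m/s²

2.262 × 10²² m/s²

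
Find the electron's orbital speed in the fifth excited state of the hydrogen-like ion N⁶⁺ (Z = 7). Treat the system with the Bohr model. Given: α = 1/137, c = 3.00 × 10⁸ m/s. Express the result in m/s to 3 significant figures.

v_n = Zαc/n = 7 × 0.00730 × 3.00 × 10⁸ / 6
    = 2.55 × 10⁶ m/s

2.55 × 10⁶ m/s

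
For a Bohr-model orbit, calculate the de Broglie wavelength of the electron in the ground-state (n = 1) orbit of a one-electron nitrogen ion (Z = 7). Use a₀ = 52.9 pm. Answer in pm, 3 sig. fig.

47.5 pm

The Bohr quantisation condition is nλ = 2πr_n.
r_n = n²a₀/Z = 7.56 pm
λ = 2πr_n/n = 2π·7.56/1 = 47.5 pm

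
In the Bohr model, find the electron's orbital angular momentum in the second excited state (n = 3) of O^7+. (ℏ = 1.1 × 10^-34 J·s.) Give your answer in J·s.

3.3 × 10^-34 J·s

L_n = nℏ = 3 × 1.1 × 10^-34 = 3.3 × 10^-34 J·s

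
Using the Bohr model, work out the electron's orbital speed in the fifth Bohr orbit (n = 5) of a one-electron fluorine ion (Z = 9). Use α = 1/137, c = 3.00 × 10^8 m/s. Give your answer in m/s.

v_n = Zαc/n = 9 × 0.00730 × 3.00 × 10^8 / 5
    = 3.94 × 10^6 m/s

3.94 × 10^6 m/s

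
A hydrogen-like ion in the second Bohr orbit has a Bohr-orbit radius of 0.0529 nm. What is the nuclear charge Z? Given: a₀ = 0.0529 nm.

4

r_n = n²a₀/Z ⇒ Z = n²a₀/r = 2² × 0.0529 / 0.0529 ≈ 4.00
Z = 4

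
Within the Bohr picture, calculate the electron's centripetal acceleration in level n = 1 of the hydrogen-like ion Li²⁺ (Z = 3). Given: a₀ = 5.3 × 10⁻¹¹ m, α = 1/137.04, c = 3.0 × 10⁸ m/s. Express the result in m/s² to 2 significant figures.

2.4 × 10²⁴ m/s²

r = n²a₀/Z = 1.8 × 10⁻¹¹ m, v = Zαc/n = 6.6 × 10⁶ m/s
a = v²/r = (6.6 × 10⁶)² / 1.8 × 10⁻¹¹ = 2.4 × 10²⁴ m/s²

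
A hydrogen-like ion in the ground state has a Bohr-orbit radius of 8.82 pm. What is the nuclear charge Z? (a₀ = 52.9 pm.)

6

r_n = n²a₀/Z ⇒ Z = n²a₀/r = 1² × 52.9 / 8.82 ≈ 6.00
Z = 6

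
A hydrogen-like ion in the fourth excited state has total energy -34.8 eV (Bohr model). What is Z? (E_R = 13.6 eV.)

8

E_n = −E_R Z²/n² ⇒ Z² = −E_n n²/E_R = 34.8 × 5² / 13.6 ≈ 63.97
Z = 8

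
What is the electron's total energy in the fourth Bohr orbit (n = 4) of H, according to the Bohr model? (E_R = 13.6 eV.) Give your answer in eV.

E_n = −E_R·Z²/n² = −13.6 × 1²/4² = -0.850 eV

-0.850 eV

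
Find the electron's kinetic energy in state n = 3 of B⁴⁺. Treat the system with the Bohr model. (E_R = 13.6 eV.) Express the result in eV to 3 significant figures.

For a Coulomb orbit the virial theorem gives K = −E_n.
E_n = −E_R·Z²/n², so K = E_R·Z²/n² = 13.6 × 5²/3² = 37.8 eV

37.8 eV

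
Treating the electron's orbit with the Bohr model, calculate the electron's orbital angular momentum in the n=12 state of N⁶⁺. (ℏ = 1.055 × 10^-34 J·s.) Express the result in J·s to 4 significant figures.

1.266 × 10^-33 J·s

L_n = nℏ = 12 × 1.055 × 10^-34 = 1.266 × 10^-33 J·s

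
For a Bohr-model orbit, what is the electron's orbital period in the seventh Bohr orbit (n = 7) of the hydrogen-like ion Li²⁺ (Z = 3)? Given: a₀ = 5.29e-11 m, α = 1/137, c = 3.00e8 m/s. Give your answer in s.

5.78e-15 s

r = n²a₀/Z = 7²·5.29e-11/3 = 8.64e-10 m
v = Zαc/n = 3·0.00730·3.00e8/7 = 9.38e5 m/s
T = 2πr/v = 5.78e-15 s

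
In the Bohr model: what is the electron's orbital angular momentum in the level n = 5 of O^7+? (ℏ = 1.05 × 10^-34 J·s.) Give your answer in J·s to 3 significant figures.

5.25 × 10^-34 J·s

L_n = nℏ = 5 × 1.05 × 10^-34 = 5.25 × 10^-34 J·s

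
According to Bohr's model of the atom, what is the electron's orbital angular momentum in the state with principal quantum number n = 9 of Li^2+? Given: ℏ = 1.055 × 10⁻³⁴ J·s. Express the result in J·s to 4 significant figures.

L_n = nℏ = 9 × 1.055 × 10⁻³⁴ = 9.495 × 10⁻³⁴ J·s

9.495 × 10⁻³⁴ J·s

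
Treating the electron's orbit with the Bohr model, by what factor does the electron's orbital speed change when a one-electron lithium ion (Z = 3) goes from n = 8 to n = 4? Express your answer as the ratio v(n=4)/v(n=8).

v ∝ Z^1 · n^-1; with Z fixed, v ∝ n^-1.
v(n=4)/v(n=8) = (4/8)^-1 = 2

2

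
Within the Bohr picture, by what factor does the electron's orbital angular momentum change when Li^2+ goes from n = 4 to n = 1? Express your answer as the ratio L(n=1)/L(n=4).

1/4

L = nℏ depends only on n, so L ∝ n.
L(n=1)/L(n=4) = (1/4)^1 = 1/4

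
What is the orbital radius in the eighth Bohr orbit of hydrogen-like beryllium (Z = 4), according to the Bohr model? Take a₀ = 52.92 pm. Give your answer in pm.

r_n = n²a₀/Z = 8² × 52.92 / 4
    = 64 × 52.92 / 4 = 846.7 pm

846.7 pm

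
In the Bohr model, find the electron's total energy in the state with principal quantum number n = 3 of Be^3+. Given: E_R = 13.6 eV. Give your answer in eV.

E_n = −E_R·Z²/n² = −13.6 × 4²/3² = -24.2 eV

-24.2 eV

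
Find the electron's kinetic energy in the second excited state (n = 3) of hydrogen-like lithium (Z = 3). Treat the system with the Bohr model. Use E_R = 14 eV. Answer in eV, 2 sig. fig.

For a Coulomb orbit the virial theorem gives K = −E_n.
E_n = −E_R·Z²/n², so K = E_R·Z²/n² = 14 × 3²/3² = 14 eV

14 eV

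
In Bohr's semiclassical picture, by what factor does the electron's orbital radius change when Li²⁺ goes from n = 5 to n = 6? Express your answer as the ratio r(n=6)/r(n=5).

36/25

r ∝ Z^-1 · n^2; with Z fixed, r ∝ n^2.
r(n=6)/r(n=5) = (6/5)^2 = 36/25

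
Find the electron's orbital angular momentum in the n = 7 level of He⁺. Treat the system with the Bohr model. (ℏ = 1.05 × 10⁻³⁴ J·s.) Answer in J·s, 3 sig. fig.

7.35 × 10⁻³⁴ J·s

L_n = nℏ = 7 × 1.05 × 10⁻³⁴ = 7.35 × 10⁻³⁴ J·s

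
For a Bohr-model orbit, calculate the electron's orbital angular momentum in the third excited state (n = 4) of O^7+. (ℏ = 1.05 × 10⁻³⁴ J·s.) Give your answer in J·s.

4.20 × 10⁻³⁴ J·s

L_n = nℏ = 4 × 1.05 × 10⁻³⁴ = 4.20 × 10⁻³⁴ J·s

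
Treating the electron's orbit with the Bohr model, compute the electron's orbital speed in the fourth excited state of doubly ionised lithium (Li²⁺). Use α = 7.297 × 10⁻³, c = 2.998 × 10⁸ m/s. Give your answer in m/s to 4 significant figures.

v_n = Zαc/n = 3 × 0.007297 × 2.998 × 10⁸ / 5
    = 1.313 × 10⁶ m/s

1.313 × 10⁶ m/s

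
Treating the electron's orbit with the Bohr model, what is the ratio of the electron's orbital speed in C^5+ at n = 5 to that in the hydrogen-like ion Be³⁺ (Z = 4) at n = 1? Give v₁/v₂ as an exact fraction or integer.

3/10

v ∝ Z^1 · n^-1
v₁/v₂ = (6/4)^1 · (5/1)^-1 = 3/10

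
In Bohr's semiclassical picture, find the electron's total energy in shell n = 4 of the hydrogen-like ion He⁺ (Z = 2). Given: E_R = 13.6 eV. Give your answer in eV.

E_n = −E_R·Z²/n² = −13.6 × 2²/4² = -3.40 eV

-3.40 eV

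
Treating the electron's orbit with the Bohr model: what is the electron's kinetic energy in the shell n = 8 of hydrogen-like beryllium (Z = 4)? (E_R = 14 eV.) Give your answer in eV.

3.5 eV

For a Coulomb orbit the virial theorem gives K = −E_n.
E_n = −E_R·Z²/n², so K = E_R·Z²/n² = 14 × 4²/8² = 3.5 eV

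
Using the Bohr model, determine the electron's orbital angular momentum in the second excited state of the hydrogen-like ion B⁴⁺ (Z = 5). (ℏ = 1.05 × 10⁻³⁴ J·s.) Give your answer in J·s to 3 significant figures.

L_n = nℏ = 3 × 1.05 × 10⁻³⁴ = 3.15 × 10⁻³⁴ J·s

3.15 × 10⁻³⁴ J·s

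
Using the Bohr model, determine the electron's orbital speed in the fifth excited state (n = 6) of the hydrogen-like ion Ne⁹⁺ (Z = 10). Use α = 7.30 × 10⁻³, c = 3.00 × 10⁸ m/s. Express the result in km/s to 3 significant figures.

3650 km/s

v_n = Zαc/n = 10 × 0.00730 × 3.00 × 10⁸ / 6
    = 3650 km/s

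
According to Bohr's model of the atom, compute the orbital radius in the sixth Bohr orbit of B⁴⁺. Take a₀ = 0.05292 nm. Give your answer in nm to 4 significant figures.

r_n = n²a₀/Z = 6² × 0.05292 / 5
    = 36 × 0.05292 / 5 = 0.3810 nm

0.3810 nm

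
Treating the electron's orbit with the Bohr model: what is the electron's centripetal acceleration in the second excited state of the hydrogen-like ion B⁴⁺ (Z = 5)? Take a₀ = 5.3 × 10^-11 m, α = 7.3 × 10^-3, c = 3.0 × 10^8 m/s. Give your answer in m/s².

1.4 × 10^23 m/s²

r = n²a₀/Z = 9.5 × 10^-11 m, v = Zαc/n = 3.6 × 10^6 m/s
a = v²/r = (3.6 × 10^6)² / 9.5 × 10^-11 = 1.4 × 10^23 m/s²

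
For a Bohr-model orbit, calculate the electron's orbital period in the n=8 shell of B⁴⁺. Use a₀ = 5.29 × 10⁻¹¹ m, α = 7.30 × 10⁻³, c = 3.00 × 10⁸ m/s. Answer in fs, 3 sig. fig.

r = n²a₀/Z = 8²·5.29 × 10⁻¹¹/5 = 6.77 × 10⁻¹⁰ m
v = Zαc/n = 5·0.00730·3.00 × 10⁸/8 = 1.37 × 10⁶ m/s
T = 2πr/v = 3.11 × 10⁻¹⁵ s = 3.11 fs

3.11 fs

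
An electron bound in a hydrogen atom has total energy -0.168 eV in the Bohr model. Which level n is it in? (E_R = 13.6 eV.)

E_n = −E_R Z²/n² ⇒ n² = E_R Z²/(−E_n) = 13.6 × 1² / 0.168 ≈ 80.95
n = 9

9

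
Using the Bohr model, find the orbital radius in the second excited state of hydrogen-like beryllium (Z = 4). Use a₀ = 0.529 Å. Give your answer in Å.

r_n = n²a₀/Z = 3² × 0.529 / 4
    = 9 × 0.529 / 4 = 1.19 Å

1.19 Å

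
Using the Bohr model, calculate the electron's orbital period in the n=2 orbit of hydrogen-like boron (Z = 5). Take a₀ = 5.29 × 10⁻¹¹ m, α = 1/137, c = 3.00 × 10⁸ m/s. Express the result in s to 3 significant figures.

4.86 × 10⁻¹⁷ s

r = n²a₀/Z = 2²·5.29 × 10⁻¹¹/5 = 4.23 × 10⁻¹¹ m
v = Zαc/n = 5·0.00730·3.00 × 10⁸/2 = 5.47 × 10⁶ m/s
T = 2πr/v = 4.86 × 10⁻¹⁷ s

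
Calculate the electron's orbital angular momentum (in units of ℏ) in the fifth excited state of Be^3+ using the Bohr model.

6

L_n = nℏ, so L/ℏ = n = 6.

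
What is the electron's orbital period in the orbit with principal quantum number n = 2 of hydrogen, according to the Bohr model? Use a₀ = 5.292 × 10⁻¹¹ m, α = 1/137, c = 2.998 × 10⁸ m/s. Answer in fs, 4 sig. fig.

1.216 fs

r = n²a₀/Z = 2²·5.292 × 10⁻¹¹/1 = 2.117 × 10⁻¹⁰ m
v = Zαc/n = 1·0.007299·2.998 × 10⁸/2 = 1.094 × 10⁶ m/s
T = 2πr/v = 1.216 × 10⁻¹⁵ s = 1.216 fs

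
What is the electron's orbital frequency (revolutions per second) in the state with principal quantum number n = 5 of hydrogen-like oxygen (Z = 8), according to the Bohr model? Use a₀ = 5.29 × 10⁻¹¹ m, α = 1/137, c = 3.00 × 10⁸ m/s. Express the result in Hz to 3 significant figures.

3.37 × 10¹⁵ Hz

r = n²a₀/Z = 1.65 × 10⁻¹⁰ m, v = Zαc/n = 3.50 × 10⁶ m/s
f = v/(2πr) = 3.37 × 10¹⁵ Hz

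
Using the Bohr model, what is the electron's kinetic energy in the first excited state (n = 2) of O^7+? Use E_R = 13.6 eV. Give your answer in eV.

For a Coulomb orbit the virial theorem gives K = −E_n.
E_n = −E_R·Z²/n², so K = E_R·Z²/n² = 13.6 × 8²/2² = 218 eV

218 eV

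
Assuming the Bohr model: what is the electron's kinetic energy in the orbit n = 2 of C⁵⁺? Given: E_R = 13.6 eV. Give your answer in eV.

For a Coulomb orbit the virial theorem gives K = −E_n.
E_n = −E_R·Z²/n², so K = E_R·Z²/n² = 13.6 × 6²/2² = 122 eV

122 eV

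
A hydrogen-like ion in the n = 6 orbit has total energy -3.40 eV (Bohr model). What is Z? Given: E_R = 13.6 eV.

E_n = −E_R Z²/n² ⇒ Z² = −E_n n²/E_R = 3.40 × 6² / 13.6 ≈ 9.00
Z = 3

3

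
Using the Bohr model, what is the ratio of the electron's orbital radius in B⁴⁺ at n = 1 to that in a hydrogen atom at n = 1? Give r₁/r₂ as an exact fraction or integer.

r ∝ Z^-1 · n^2
r₁/r₂ = (5/1)^-1 · (1/1)^2 = 1/5

1/5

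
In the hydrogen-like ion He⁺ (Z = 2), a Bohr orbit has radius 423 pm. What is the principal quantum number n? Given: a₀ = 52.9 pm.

4

r_n = n²a₀/Z ⇒ n² = rZ/a₀ = 423 × 2 / 52.9 ≈ 15.99
n = 4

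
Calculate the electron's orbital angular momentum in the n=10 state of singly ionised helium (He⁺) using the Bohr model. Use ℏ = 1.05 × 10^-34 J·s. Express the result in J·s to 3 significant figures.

L_n = nℏ = 10 × 1.05 × 10^-34 = 1.05 × 10^-33 J·s

1.05 × 10^-33 J·s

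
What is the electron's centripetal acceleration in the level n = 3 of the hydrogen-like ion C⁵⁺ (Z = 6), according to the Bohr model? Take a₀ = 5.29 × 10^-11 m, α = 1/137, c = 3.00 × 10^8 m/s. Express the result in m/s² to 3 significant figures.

2.42 × 10^23 m/s²

r = n²a₀/Z = 7.94 × 10^-11 m, v = Zαc/n = 4.38 × 10^6 m/s
a = v²/r = (4.38 × 10^6)² / 7.94 × 10^-11 = 2.42 × 10^23 m/s²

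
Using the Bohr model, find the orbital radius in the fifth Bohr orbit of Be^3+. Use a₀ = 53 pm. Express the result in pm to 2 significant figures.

r_n = n²a₀/Z = 5² × 53 / 4
    = 25 × 53 / 4 = 330 pm

330 pm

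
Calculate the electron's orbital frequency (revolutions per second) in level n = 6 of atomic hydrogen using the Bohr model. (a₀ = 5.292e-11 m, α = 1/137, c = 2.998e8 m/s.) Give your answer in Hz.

r = n²a₀/Z = 1.905e-9 m, v = Zαc/n = 3.647e5 m/s
f = v/(2πr) = 3.047e13 Hz

3.047e13 Hz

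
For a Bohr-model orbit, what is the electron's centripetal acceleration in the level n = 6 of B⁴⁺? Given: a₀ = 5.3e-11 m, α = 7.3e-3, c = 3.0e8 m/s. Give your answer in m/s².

8.7e21 m/s²

r = n²a₀/Z = 3.8e-10 m, v = Zαc/n = 1.8e6 m/s
a = v²/r = (1.8e6)² / 3.8e-10 = 8.7e21 m/s²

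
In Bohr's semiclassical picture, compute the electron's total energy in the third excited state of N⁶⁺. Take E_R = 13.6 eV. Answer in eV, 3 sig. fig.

-41.6 eV

E_n = −E_R·Z²/n² = −13.6 × 7²/4² = -41.6 eV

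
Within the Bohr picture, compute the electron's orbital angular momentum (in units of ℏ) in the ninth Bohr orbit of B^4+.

9

L_n = nℏ, so L/ℏ = n = 9.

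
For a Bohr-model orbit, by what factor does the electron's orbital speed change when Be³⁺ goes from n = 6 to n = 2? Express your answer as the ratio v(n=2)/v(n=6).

v ∝ Z^1 · n^-1; with Z fixed, v ∝ n^-1.
v(n=2)/v(n=6) = (2/6)^-1 = 3

3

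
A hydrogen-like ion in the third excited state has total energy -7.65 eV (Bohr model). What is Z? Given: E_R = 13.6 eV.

E_n = −E_R Z²/n² ⇒ Z² = −E_n n²/E_R = 7.65 × 4² / 13.6 ≈ 9.00
Z = 3

3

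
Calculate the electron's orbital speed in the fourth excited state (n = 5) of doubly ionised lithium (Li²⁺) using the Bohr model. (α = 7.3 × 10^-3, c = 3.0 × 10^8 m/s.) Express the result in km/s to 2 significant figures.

1300 km/s

v_n = Zαc/n = 3 × 0.0073 × 3.0 × 10^8 / 5
    = 1300 km/s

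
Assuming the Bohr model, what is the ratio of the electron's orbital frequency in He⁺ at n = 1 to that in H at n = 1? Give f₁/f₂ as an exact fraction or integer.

4

f ∝ Z^2 · n^-3
f₁/f₂ = (2/1)^2 · (1/1)^-3 = 4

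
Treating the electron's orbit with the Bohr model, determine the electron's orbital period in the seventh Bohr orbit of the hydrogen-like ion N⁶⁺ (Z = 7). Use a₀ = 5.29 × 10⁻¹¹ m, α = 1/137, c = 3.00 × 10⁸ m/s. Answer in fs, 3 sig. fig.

1.06 fs

r = n²a₀/Z = 7²·5.29 × 10⁻¹¹/7 = 3.70 × 10⁻¹⁰ m
v = Zαc/n = 7·0.00730·3.00 × 10⁸/7 = 2.19 × 10⁶ m/s
T = 2πr/v = 1.06 × 10⁻¹⁵ s = 1.06 fs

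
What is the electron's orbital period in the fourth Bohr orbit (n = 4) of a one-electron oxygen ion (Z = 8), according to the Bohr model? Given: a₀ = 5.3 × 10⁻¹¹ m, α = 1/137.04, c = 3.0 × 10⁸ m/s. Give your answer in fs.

r = n²a₀/Z = 4²·5.3 × 10⁻¹¹/8 = 1.1 × 10⁻¹⁰ m
v = Zαc/n = 8·0.0073·3.0 × 10⁸/4 = 4.4 × 10⁶ m/s
T = 2πr/v = 1.5 × 10⁻¹⁶ s = 0.15 fs

0.15 fs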